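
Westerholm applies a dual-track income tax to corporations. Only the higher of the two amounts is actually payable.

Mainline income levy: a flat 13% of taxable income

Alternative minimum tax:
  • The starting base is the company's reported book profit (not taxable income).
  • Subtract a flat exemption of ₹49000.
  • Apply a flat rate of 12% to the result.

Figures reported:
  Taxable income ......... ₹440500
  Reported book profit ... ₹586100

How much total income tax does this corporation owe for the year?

Mainline income levy:
  ₹440500 × 13% = ₹57265

Alternative minimum tax:
  Base (reported book profit): ₹586100
  Less exemption ₹49000 → base ₹537100
  ₹537100 × 12% = ₹64452

₹64452 > ₹57265, so the alternative minimum tax is the binding amount.

₹64452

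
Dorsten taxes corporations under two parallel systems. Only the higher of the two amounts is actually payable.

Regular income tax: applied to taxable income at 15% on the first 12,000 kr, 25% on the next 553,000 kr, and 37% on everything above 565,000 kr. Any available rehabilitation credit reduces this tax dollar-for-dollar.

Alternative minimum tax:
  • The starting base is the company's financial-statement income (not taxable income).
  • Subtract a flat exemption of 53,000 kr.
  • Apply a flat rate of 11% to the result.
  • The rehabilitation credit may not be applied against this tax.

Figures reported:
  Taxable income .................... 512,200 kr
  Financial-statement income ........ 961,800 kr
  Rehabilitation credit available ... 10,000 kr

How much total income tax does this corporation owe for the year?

Regular income tax:
  12,000 kr × 15% = 1,800 kr
  500,200 kr × 25% = 125,050 kr
  → 126,850 kr
  Less rehabilitation credit 10,000 kr → 116,850 kr

Alternative minimum tax:
  Base (financial-statement income): 961,800 kr
  Less exemption 53,000 kr → base 908,800 kr
  908,800 kr × 11% = 99,968 kr

116,850 kr > 99,968 kr, so the regular income tax governs.

116,850 kr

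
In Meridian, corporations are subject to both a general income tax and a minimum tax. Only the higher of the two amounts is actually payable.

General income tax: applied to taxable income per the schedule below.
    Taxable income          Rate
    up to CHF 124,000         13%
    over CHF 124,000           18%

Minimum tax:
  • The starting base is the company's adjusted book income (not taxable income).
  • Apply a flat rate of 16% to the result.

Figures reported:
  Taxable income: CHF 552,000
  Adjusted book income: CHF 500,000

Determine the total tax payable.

Minimum tax:
  Base (adjusted book income): CHF 500,000
  CHF 500,000 × 16% = CHF 80,000

General income tax:
  CHF 124,000 × 13% = CHF 16,120
  CHF 428,000 × 18% = CHF 77,040
  → CHF 93,160

CHF 93,160 > CHF 80,000, so the general income tax governs.

CHF 93,160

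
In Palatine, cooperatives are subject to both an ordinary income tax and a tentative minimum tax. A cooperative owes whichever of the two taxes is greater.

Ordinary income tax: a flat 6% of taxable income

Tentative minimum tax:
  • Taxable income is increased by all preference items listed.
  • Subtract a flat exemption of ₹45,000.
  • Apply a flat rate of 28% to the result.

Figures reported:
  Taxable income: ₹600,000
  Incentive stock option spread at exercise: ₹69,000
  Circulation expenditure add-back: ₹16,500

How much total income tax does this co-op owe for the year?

Tentative minimum tax:
  Adjusted income: ₹600,000 + ₹69,000 + ₹16,500 = ₹685,500
  Less exemption ₹45,000 → base ₹640,500
  ₹640,500 × 28% = ₹179,340

Ordinary income tax:
  ₹600,000 × 6% = ₹36,000

₹179,340 > ₹36,000, so the tentative minimum tax is the binding amount.

₹179,340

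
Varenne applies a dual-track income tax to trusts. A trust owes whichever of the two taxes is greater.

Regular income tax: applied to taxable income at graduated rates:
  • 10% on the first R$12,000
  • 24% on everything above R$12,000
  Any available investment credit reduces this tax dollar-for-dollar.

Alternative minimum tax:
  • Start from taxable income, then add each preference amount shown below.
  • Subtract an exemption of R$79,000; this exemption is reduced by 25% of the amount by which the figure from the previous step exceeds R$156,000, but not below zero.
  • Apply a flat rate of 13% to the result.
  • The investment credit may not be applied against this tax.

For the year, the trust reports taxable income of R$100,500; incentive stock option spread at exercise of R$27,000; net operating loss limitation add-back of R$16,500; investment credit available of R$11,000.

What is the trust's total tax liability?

Regular income tax:
  R$12,000 × 10% = R$1,200
  R$88,500 × 24% = R$21,240
  → R$22,440
  Less investment credit R$11,000 → R$11,440

Alternative minimum tax:
  Adjusted income: R$100,500 + R$27,000 + R$16,500 = R$144,000
  Exemption: R$144,000 ≤ R$156,000, so full R$79,000 applies
  Base: R$144,000 − R$79,000 = R$65,000
  R$65,000 × 13% = R$8,450

R$11,440 > R$8,450, so the regular income tax governs.

R$11,440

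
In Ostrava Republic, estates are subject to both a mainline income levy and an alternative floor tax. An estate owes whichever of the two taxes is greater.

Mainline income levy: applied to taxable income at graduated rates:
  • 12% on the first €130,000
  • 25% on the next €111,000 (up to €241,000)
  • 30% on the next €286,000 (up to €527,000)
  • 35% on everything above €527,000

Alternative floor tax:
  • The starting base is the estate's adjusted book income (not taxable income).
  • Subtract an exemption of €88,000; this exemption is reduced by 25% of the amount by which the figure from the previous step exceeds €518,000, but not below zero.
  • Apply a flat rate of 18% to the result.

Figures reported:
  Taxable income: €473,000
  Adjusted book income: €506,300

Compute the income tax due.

€112,950

Mainline income levy:
  €130,000 × 12% = €15,600
  €111,000 × 25% = €27,750
  €232,000 × 30% = €69,600
  → €112,950

Alternative floor tax:
  Base (adjusted book income): €506,300
  Exemption: €506,300 ≤ €518,000, so full €88,000 applies
  Base: €506,300 − €88,000 = €418,300
  €418,300 × 18% = €75,294

€112,950 > €75,294, so the mainline income levy governs.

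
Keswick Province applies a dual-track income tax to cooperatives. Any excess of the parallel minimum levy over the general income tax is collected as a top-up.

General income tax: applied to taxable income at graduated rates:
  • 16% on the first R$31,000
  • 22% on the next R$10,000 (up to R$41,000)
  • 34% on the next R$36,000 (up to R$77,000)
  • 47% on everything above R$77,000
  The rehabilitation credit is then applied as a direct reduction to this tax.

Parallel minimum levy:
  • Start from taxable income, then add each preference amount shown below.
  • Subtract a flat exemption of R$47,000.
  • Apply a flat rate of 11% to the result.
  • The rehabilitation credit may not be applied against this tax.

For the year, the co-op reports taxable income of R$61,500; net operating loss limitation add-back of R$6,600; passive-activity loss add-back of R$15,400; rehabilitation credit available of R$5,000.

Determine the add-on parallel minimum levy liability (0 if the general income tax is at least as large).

R$0

Parallel minimum levy:
  Adjusted income: R$61,500 + R$6,600 + R$15,400 = R$83,500
  Less exemption R$47,000 → base R$36,500
  R$36,500 × 11% = R$4,015

General income tax:
  R$31,000 × 16% = R$4,960
  R$10,000 × 22% = R$2,200
  R$20,500 × 34% = R$6,970
  → R$14,130
  Less rehabilitation credit R$5,000 → R$9,130

R$4,015 ≤ R$9,130, so no add-on is due.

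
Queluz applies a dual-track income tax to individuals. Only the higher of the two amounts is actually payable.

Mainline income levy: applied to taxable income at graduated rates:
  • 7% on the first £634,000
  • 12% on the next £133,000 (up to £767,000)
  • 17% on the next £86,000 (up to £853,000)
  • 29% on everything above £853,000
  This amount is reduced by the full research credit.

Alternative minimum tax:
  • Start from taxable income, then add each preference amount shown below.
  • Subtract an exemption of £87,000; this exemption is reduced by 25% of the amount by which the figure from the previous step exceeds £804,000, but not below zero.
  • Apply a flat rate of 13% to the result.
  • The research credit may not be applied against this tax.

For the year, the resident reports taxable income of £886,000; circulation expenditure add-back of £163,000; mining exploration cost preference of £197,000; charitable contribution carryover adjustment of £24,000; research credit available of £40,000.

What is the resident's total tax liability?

£165,100

Mainline income levy:
  £634,000 × 7% = £44,380
  £133,000 × 12% = £15,960
  £86,000 × 17% = £14,620
  £33,000 × 29% = £9,570
  → £84,530
  Less research credit £40,000 → £44,530

Alternative minimum tax:
  Adjusted income: £886,000 + £163,000 + £197,000 + £24,000 = £1,270,000
  Exemption: 25% × (£1,270,000 − £804,000) = £116,500 ≥ £87,000, so the exemption is fully phased out
  Base: £1,270,000 − £0 = £1,270,000
  £1,270,000 × 13% = £165,100

£165,100 > £44,530, so the alternative minimum tax is the binding amount.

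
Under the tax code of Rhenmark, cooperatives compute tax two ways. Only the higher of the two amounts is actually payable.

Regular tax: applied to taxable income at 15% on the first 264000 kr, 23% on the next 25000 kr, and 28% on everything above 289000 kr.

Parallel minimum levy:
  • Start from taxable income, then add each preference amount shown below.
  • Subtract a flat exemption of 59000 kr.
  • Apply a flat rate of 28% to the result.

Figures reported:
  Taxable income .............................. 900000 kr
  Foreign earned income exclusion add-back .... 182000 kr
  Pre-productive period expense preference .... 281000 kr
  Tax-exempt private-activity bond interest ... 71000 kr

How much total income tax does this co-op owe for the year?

385000 kr

Parallel minimum levy:
  Adjusted income: 900000 kr + 182000 kr + 281000 kr + 71000 kr = 1434000 kr
  Less exemption 59000 kr → base 1375000 kr
  1375000 kr × 28% = 385000 kr

Regular tax:
  264000 kr × 15% = 39600 kr
  25000 kr × 23% = 5750 kr
  611000 kr × 28% = 171080 kr
  → 216430 kr

385000 kr > 216430 kr, so the parallel minimum levy is the binding amount.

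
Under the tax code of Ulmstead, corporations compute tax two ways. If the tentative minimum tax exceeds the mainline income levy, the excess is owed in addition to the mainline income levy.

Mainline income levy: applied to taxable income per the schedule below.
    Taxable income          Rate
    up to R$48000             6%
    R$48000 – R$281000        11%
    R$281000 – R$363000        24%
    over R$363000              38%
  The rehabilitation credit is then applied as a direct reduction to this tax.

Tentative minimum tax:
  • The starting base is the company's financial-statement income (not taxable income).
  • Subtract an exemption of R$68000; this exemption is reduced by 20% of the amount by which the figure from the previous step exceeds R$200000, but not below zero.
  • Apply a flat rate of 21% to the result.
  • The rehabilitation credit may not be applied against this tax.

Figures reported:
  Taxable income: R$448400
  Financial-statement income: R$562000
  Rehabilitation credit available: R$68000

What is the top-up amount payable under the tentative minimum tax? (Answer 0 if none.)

R$105378

Mainline income levy:
  R$48000 × 6% = R$2880
  R$233000 × 11% = R$25630
  R$82000 × 24% = R$19680
  R$85400 × 38% = R$32452
  → R$80642
  Less rehabilitation credit R$68000 → R$12642

Tentative minimum tax:
  Base (financial-statement income): R$562000
  Exemption: 20% × (R$562000 − R$200000) = R$72400 ≥ R$68000, so the exemption is fully phased out
  Base: R$562000 − R$0 = R$562000
  R$562000 × 21% = R$118020

Excess of tentative minimum tax over mainline income levy: R$118020 − R$12642 = R$105378.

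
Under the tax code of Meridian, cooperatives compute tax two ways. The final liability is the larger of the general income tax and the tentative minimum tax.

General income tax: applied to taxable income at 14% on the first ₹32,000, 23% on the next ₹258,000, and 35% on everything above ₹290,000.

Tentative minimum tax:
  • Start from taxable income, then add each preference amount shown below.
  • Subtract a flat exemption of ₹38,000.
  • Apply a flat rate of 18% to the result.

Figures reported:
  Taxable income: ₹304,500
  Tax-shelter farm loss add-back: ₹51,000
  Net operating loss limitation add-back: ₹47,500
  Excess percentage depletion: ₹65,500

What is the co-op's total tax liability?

General income tax:
  ₹32,000 × 14% = ₹4,480
  ₹258,000 × 23% = ₹59,340
  ₹14,500 × 35% = ₹5,075
  → ₹68,895

Tentative minimum tax:
  Adjusted income: ₹304,500 + ₹51,000 + ₹47,500 + ₹65,500 = ₹468,500
  Less exemption ₹38,000 → base ₹430,500
  ₹430,500 × 18% = ₹77,490

₹77,490 > ₹68,895, so the tentative minimum tax is the binding amount.

₹77,490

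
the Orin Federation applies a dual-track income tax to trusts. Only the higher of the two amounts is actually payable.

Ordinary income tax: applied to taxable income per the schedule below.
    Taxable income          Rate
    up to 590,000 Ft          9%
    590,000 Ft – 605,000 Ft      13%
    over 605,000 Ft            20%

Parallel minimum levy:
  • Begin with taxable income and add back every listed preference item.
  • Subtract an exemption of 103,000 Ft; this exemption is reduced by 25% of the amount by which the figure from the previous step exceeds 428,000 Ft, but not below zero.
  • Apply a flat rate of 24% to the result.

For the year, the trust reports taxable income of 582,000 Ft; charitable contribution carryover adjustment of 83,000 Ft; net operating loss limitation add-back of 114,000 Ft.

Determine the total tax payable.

183,300 Ft

Parallel minimum levy:
  Adjusted income: 582,000 Ft + 83,000 Ft + 114,000 Ft = 779,000 Ft
  Exemption: 103,000 Ft − 25% × (779,000 Ft − 428,000 Ft) = 103,000 Ft − 87,750 Ft = 15,250 Ft
  Base: 779,000 Ft − 15,250 Ft = 763,750 Ft
  763,750 Ft × 24% = 183,300 Ft

Ordinary income tax:
  582,000 Ft × 9% = 52,380 Ft

183,300 Ft > 52,380 Ft, so the parallel minimum levy is the binding amount.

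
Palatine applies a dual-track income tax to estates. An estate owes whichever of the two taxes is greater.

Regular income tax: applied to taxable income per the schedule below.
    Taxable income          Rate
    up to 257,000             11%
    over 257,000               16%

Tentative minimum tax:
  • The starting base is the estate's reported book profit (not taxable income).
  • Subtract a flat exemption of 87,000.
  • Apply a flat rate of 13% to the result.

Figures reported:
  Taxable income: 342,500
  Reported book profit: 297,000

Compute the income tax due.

Tentative minimum tax:
  Base (reported book profit): 297,000
  Less exemption 87,000 → base 210,000
  210,000 × 13% = 27,300

Regular income tax:
  257,000 × 11% = 28,270
  85,500 × 16% = 13,680
  → 41,950

41,950 > 27,300, so the regular income tax governs.

41,950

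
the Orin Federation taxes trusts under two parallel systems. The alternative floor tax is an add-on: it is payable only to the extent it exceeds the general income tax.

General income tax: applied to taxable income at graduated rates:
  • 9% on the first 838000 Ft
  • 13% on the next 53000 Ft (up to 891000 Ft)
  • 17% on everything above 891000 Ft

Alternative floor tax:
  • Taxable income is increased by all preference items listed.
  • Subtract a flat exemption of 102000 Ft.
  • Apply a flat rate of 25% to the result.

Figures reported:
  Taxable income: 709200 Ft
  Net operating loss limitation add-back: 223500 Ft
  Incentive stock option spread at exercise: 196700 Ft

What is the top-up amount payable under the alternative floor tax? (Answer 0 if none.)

193022 Ft

General income tax:
  709200 Ft × 9% = 63828 Ft

Alternative floor tax:
  Adjusted income: 709200 Ft + 223500 Ft + 196700 Ft = 1129400 Ft
  Less exemption 102000 Ft → base 1027400 Ft
  1027400 Ft × 25% = 256850 Ft

Excess of alternative floor tax over general income tax: 256850 Ft − 63828 Ft = 193022 Ft.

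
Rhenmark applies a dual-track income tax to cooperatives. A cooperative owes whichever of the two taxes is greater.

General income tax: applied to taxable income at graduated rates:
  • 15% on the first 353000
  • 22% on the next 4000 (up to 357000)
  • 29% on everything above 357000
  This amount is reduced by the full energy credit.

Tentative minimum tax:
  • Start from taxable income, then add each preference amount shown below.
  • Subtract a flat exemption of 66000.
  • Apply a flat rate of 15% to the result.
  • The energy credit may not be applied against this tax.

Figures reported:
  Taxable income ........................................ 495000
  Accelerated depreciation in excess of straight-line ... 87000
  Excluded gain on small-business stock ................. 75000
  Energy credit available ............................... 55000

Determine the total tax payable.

88650

Tentative minimum tax:
  Adjusted income: 495000 + 87000 + 75000 = 657000
  Less exemption 66000 → base 591000
  591000 × 15% = 88650

General income tax:
  353000 × 15% = 52950
  4000 × 22% = 880
  138000 × 29% = 40020
  → 93850
  Less energy credit 55000 → 38850

88650 > 38850, so the tentative minimum tax is the binding amount.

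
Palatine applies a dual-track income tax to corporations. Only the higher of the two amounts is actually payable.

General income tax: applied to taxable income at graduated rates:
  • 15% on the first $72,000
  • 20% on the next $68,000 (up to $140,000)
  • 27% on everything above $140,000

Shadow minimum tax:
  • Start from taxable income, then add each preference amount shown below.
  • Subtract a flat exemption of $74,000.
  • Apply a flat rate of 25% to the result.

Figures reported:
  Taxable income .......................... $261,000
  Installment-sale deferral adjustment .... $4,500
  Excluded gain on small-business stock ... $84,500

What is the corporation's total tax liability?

Shadow minimum tax:
  Adjusted income: $261,000 + $4,500 + $84,500 = $350,000
  Less exemption $74,000 → base $276,000
  $276,000 × 25% = $69,000

General income tax:
  $72,000 × 15% = $10,800
  $68,000 × 20% = $13,600
  $121,000 × 27% = $32,670
  → $57,070

$69,000 > $57,070, so the shadow minimum tax is the binding amount.

$69,000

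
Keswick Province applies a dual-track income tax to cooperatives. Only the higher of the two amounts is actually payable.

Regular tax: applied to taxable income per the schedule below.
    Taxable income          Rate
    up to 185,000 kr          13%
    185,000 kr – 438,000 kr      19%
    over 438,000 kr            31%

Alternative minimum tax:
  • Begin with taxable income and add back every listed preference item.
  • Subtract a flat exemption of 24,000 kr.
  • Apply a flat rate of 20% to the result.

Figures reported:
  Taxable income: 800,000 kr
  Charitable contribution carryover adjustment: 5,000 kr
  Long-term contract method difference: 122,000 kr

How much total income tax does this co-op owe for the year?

Regular tax:
  185,000 kr × 13% = 24,050 kr
  253,000 kr × 19% = 48,070 kr
  362,000 kr × 31% = 112,220 kr
  → 184,340 kr

Alternative minimum tax:
  Adjusted income: 800,000 kr + 5,000 kr + 122,000 kr = 927,000 kr
  Less exemption 24,000 kr → base 903,000 kr
  903,000 kr × 20% = 180,600 kr

184,340 kr > 180,600 kr, so the regular tax governs.

184,340 kr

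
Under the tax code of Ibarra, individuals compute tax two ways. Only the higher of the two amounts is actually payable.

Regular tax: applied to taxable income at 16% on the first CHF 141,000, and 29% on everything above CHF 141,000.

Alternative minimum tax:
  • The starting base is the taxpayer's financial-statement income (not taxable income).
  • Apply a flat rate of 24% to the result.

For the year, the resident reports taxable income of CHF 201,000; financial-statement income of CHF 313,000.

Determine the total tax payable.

Regular tax:
  CHF 141,000 × 16% = CHF 22,560
  CHF 60,000 × 29% = CHF 17,400
  → CHF 39,960

Alternative minimum tax:
  Base (financial-statement income): CHF 313,000
  CHF 313,000 × 24% = CHF 75,120

CHF 75,120 > CHF 39,960, so the alternative minimum tax is the binding amount.

CHF 75,120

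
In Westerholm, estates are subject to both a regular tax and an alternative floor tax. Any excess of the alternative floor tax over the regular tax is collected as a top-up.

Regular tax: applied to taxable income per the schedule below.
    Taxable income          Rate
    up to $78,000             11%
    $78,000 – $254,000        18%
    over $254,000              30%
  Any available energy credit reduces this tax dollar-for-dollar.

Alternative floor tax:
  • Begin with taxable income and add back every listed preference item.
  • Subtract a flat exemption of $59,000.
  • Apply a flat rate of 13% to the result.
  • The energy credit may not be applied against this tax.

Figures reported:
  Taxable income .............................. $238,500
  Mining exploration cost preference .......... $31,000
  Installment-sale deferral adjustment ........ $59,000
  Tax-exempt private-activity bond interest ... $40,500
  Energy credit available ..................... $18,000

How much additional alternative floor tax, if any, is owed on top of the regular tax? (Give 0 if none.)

$20,830

Alternative floor tax:
  Adjusted income: $238,500 + $31,000 + $59,000 + $40,500 = $369,000
  Less exemption $59,000 → base $310,000
  $310,000 × 13% = $40,300

Regular tax:
  $78,000 × 11% = $8,580
  $160,500 × 18% = $28,890
  → $37,470
  Less energy credit $18,000 → $19,470

Excess of alternative floor tax over regular tax: $40,300 − $19,470 = $20,830.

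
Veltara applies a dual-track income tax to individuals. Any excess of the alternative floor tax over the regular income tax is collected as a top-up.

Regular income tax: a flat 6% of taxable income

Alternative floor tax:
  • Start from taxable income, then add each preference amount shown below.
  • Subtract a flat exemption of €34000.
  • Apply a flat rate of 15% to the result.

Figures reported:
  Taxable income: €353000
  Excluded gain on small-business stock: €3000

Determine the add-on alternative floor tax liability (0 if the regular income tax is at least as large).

Alternative floor tax:
  Adjusted income: €353000 + €3000 = €356000
  Less exemption €34000 → base €322000
  €322000 × 15% = €48300

Regular income tax:
  €353000 × 6% = €21180

Excess of alternative floor tax over regular income tax: €48300 − €21180 = €27120.

€27120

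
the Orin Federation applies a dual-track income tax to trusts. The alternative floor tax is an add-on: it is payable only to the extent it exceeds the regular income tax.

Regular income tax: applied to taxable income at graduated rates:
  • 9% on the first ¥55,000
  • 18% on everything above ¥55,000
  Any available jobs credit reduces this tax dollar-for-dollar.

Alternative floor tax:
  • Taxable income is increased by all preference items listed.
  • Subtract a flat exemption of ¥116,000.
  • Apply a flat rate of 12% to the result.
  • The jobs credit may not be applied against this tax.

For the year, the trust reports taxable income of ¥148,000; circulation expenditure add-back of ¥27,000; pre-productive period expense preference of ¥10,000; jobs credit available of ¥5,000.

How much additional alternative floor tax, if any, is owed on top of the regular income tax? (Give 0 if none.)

Alternative floor tax:
  Adjusted income: ¥148,000 + ¥27,000 + ¥10,000 = ¥185,000
  Less exemption ¥116,000 → base ¥69,000
  ¥69,000 × 12% = ¥8,280

Regular income tax:
  ¥55,000 × 9% = ¥4,950
  ¥93,000 × 18% = ¥16,740
  → ¥21,690
  Less jobs credit ¥5,000 → ¥16,690

¥8,280 ≤ ¥16,690, so no add-on is due.

¥0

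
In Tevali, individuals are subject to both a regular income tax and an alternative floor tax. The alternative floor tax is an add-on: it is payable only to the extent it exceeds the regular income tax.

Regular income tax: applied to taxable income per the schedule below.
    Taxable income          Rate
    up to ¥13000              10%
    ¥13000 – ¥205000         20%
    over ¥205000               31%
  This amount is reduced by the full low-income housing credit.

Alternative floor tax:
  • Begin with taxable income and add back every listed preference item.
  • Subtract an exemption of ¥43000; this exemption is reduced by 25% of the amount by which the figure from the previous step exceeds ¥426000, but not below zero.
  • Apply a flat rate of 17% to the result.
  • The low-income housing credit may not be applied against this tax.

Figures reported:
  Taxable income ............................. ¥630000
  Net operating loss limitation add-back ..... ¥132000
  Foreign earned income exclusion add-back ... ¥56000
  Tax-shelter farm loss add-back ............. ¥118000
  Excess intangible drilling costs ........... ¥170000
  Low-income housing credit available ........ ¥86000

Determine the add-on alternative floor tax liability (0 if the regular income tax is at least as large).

¥102570

Regular income tax:
  ¥13000 × 10% = ¥1300
  ¥192000 × 20% = ¥38400
  ¥425000 × 31% = ¥131750
  → ¥171450
  Less low-income housing credit ¥86000 → ¥85450

Alternative floor tax:
  Adjusted income: ¥630000 + ¥132000 + ¥56000 + ¥118000 + ¥170000 = ¥1106000
  Exemption: 25% × (¥1106000 − ¥426000) = ¥170000 ≥ ¥43000, so the exemption is fully phased out
  Base: ¥1106000 − ¥0 = ¥1106000
  ¥1106000 × 17% = ¥188020

Excess of alternative floor tax over regular income tax: ¥188020 − ¥85450 = ¥102570.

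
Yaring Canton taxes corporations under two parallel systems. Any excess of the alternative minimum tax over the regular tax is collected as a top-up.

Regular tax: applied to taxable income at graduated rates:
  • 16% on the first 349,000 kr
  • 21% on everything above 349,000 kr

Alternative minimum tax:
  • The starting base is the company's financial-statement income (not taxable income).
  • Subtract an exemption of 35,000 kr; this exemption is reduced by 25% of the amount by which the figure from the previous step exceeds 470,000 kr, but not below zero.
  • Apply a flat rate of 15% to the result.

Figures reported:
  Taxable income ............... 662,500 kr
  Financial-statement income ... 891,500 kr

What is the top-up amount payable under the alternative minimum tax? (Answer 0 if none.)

12,050 kr

Regular tax:
  349,000 kr × 16% = 55,840 kr
  313,500 kr × 21% = 65,835 kr
  → 121,675 kr

Alternative minimum tax:
  Base (financial-statement income): 891,500 kr
  Exemption: 25% × (891,500 kr − 470,000 kr) = 105,375 kr ≥ 35,000 kr, so the exemption is fully phased out
  Base: 891,500 kr − 0 kr = 891,500 kr
  891,500 kr × 15% = 133,725 kr

Excess of alternative minimum tax over regular tax: 133,725 kr − 121,675 kr = 12,050 kr.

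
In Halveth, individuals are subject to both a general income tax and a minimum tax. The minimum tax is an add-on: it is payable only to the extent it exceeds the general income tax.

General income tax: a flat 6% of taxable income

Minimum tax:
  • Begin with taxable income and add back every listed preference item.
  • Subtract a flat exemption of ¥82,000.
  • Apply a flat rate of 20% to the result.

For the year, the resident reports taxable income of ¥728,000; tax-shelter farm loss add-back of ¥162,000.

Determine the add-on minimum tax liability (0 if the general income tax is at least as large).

General income tax:
  ¥728,000 × 6% = ¥43,680

Minimum tax:
  Adjusted income: ¥728,000 + ¥162,000 = ¥890,000
  Less exemption ¥82,000 → base ¥808,000
  ¥808,000 × 20% = ¥161,600

Excess of minimum tax over general income tax: ¥161,600 − ¥43,680 = ¥117,920.

¥117,920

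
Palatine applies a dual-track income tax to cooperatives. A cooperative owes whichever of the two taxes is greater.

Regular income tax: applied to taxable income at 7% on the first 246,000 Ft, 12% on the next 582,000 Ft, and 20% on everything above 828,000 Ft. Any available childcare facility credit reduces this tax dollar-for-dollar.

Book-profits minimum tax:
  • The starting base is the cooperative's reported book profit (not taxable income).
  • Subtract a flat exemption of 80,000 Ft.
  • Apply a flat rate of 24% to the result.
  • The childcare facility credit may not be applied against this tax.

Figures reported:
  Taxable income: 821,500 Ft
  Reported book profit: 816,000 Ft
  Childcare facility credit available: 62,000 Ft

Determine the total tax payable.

Regular income tax:
  246,000 Ft × 7% = 17,220 Ft
  575,500 Ft × 12% = 69,060 Ft
  → 86,280 Ft
  Less childcare facility credit 62,000 Ft → 24,280 Ft

Book-profits minimum tax:
  Base (reported book profit): 816,000 Ft
  Less exemption 80,000 Ft → base 736,000 Ft
  736,000 Ft × 24% = 176,640 Ft

176,640 Ft > 24,280 Ft, so the book-profits minimum tax is the binding amount.

176,640 Ft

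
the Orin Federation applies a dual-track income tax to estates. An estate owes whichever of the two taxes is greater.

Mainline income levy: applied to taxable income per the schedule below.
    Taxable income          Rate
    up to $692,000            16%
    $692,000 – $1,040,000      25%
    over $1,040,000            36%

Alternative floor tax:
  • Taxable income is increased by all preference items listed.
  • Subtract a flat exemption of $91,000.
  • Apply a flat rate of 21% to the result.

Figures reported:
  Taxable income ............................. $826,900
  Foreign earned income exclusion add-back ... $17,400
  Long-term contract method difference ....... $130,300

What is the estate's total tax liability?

Alternative floor tax:
  Adjusted income: $826,900 + $17,400 + $130,300 = $974,600
  Less exemption $91,000 → base $883,600
  $883,600 × 21% = $185,556

Mainline income levy:
  $692,000 × 16% = $110,720
  $134,900 × 25% = $33,725
  → $144,445

$185,556 > $144,445, so the alternative floor tax is the binding amount.

$185,556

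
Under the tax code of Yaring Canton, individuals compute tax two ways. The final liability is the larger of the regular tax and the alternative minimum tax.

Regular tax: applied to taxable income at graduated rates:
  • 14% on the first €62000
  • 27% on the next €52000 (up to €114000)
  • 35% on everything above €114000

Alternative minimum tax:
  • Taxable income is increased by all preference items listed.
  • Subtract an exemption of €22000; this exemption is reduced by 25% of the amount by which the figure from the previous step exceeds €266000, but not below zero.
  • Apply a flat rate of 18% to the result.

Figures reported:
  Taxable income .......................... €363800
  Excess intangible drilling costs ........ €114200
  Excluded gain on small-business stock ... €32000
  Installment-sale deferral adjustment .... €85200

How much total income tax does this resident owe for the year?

€110150

Alternative minimum tax:
  Adjusted income: €363800 + €114200 + €32000 + €85200 = €595200
  Exemption: 25% × (€595200 − €266000) = €82300 ≥ €22000, so the exemption is fully phased out
  Base: €595200 − €0 = €595200
  €595200 × 18% = €107136

Regular tax:
  €62000 × 14% = €8680
  €52000 × 27% = €14040
  €249800 × 35% = €87430
  → €110150

€110150 > €107136, so the regular tax governs.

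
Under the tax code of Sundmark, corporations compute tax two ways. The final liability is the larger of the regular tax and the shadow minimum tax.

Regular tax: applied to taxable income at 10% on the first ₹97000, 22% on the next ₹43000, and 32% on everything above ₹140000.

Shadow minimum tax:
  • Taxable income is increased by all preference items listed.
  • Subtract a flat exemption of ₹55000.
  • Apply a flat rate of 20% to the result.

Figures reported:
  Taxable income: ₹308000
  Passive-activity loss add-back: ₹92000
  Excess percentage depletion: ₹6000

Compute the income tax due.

₹72920

Regular tax:
  ₹97000 × 10% = ₹9700
  ₹43000 × 22% = ₹9460
  ₹168000 × 32% = ₹53760
  → ₹72920

Shadow minimum tax:
  Adjusted income: ₹308000 + ₹92000 + ₹6000 = ₹406000
  Less exemption ₹55000 → base ₹351000
  ₹351000 × 20% = ₹70200

₹72920 > ₹70200, so the regular tax governs.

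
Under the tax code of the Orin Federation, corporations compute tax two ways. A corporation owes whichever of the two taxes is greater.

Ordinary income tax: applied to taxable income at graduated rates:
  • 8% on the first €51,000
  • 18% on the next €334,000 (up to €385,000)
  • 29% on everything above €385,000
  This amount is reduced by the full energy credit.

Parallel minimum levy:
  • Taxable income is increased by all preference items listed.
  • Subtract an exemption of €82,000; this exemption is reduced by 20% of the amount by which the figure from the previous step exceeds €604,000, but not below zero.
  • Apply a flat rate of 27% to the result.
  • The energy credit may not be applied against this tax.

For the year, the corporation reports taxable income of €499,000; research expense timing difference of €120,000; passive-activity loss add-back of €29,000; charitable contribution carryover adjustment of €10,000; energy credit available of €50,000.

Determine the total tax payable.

Ordinary income tax:
  €51,000 × 8% = €4,080
  €334,000 × 18% = €60,120
  €114,000 × 29% = €33,060
  → €97,260
  Less energy credit €50,000 → €47,260

Parallel minimum levy:
  Adjusted income: €499,000 + €120,000 + €29,000 + €10,000 = €658,000
  Exemption: €82,000 − 20% × (€658,000 − €604,000) = €82,000 − €10,800 = €71,200
  Base: €658,000 − €71,200 = €586,800
  €586,800 × 27% = €158,436

€158,436 > €47,260, so the parallel minimum levy is the binding amount.

€158,436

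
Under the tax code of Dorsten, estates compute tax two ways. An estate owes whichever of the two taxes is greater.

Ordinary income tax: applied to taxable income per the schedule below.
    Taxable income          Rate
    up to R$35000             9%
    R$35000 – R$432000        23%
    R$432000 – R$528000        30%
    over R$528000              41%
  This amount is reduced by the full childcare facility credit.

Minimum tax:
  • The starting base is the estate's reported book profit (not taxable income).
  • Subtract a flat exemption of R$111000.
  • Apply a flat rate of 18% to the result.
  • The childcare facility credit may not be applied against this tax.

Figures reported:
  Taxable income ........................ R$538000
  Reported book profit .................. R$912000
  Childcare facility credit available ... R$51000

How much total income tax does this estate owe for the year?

R$144180

Minimum tax:
  Base (reported book profit): R$912000
  Less exemption R$111000 → base R$801000
  R$801000 × 18% = R$144180

Ordinary income tax:
  R$35000 × 9% = R$3150
  R$397000 × 23% = R$91310
  R$96000 × 30% = R$28800
  R$10000 × 41% = R$4100
  → R$127360
  Less childcare facility credit R$51000 → R$76360

R$144180 > R$76360, so the minimum tax is the binding amount.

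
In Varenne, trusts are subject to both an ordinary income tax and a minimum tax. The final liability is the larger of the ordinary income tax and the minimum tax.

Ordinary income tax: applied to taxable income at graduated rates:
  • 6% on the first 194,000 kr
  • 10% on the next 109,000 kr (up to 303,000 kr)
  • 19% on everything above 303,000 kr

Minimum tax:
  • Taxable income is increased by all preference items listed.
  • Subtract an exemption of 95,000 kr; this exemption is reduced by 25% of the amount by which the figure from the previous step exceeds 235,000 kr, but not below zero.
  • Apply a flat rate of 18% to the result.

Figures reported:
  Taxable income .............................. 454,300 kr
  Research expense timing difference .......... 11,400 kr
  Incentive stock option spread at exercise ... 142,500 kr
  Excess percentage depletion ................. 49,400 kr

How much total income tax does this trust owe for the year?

Minimum tax:
  Adjusted income: 454,300 kr + 11,400 kr + 142,500 kr + 49,400 kr = 657,600 kr
  Exemption: 25% × (657,600 kr − 235,000 kr) = 105,650 kr ≥ 95,000 kr, so the exemption is fully phased out
  Base: 657,600 kr − 0 kr = 657,600 kr
  657,600 kr × 18% = 118,368 kr

Ordinary income tax:
  194,000 kr × 6% = 11,640 kr
  109,000 kr × 10% = 10,900 kr
  151,300 kr × 19% = 28,747 kr
  → 51,287 kr

118,368 kr > 51,287 kr, so the minimum tax is the binding amount.

118,368 kr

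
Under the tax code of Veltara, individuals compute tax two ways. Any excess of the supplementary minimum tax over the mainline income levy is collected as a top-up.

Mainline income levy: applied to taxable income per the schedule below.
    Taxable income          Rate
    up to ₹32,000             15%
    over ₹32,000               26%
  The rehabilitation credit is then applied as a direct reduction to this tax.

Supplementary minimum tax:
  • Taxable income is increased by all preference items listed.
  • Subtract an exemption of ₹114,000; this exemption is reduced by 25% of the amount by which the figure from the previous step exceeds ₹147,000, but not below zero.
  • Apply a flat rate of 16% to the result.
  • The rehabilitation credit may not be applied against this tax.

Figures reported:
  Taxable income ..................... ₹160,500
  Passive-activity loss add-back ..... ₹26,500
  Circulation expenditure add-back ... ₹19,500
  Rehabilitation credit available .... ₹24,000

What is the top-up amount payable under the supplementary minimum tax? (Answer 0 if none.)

₹2,970

Mainline income levy:
  ₹32,000 × 15% = ₹4,800
  ₹128,500 × 26% = ₹33,410
  → ₹38,210
  Less rehabilitation credit ₹24,000 → ₹14,210

Supplementary minimum tax:
  Adjusted income: ₹160,500 + ₹26,500 + ₹19,500 = ₹206,500
  Exemption: ₹114,000 − 25% × (₹206,500 − ₹147,000) = ₹114,000 − ₹14,875 = ₹99,125
  Base: ₹206,500 − ₹99,125 = ₹107,375
  ₹107,375 × 16% = ₹17,180

Excess of supplementary minimum tax over mainline income levy: ₹17,180 − ₹14,210 = ₹2,970.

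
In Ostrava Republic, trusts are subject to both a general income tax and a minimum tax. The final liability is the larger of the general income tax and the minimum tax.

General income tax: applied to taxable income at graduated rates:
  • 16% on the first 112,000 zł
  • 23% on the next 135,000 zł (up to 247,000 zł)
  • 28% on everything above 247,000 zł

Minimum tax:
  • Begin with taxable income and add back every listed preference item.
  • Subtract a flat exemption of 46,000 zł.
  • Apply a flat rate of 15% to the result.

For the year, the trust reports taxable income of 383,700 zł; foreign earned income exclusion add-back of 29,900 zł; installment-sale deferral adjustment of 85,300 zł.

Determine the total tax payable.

87,246 zł

General income tax:
  112,000 zł × 16% = 17,920 zł
  135,000 zł × 23% = 31,050 zł
  136,700 zł × 28% = 38,276 zł
  → 87,246 zł

Minimum tax:
  Adjusted income: 383,700 zł + 29,900 zł + 85,300 zł = 498,900 zł
  Less exemption 46,000 zł → base 452,900 zł
  452,900 zł × 15% = 67,935 zł

87,246 zł > 67,935 zł, so the general income tax governs.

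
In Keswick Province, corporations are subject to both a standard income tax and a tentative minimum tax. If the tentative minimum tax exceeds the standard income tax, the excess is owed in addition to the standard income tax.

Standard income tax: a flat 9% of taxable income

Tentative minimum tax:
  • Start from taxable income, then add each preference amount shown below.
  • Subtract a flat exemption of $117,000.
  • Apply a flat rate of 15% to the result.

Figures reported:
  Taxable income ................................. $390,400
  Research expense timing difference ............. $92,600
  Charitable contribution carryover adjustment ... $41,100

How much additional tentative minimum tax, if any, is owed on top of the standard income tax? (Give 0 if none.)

Tentative minimum tax:
  Adjusted income: $390,400 + $92,600 + $41,100 = $524,100
  Less exemption $117,000 → base $407,100
  $407,100 × 15% = $61,065

Standard income tax:
  $390,400 × 9% = $35,136

Excess of tentative minimum tax over standard income tax: $61,065 − $35,136 = $25,929.

$25,929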